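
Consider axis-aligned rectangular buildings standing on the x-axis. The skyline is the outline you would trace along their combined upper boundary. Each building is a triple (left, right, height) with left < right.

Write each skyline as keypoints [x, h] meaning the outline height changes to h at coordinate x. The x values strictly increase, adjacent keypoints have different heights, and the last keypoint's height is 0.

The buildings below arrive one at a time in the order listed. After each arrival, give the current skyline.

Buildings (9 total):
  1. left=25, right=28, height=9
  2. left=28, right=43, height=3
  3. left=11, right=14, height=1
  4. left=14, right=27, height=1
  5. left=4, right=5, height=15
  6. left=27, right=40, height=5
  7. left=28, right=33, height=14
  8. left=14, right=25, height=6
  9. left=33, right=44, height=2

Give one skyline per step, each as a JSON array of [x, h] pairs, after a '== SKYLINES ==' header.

== SKYLINES ==
[[25,9],[28,0]]
[[25,9],[28,3],[43,0]]
[[11,1],[14,0],[25,9],[28,3],[43,0]]
[[11,1],[25,9],[28,3],[43,0]]
[[4,15],[5,0],[11,1],[25,9],[28,3],[43,0]]
[[4,15],[5,0],[11,1],[25,9],[28,5],[40,3],[43,0]]
[[4,15],[5,0],[11,1],[25,9],[28,14],[33,5],[40,3],[43,0]]
[[4,15],[5,0],[11,1],[14,6],[25,9],[28,14],[33,5],[40,3],[43,0]]
[[4,15],[5,0],[11,1],[14,6],[25,9],[28,14],[33,5],[40,3],[43,2],[44,0]]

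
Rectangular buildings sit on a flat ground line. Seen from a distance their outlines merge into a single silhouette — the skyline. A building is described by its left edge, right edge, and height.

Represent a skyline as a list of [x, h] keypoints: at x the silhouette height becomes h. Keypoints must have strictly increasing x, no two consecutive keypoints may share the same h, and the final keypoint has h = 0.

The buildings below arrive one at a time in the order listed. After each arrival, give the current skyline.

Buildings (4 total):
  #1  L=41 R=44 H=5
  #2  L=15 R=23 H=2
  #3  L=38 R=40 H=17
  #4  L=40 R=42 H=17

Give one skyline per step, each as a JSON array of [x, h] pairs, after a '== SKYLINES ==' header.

== SKYLINES ==
[[41,5],[44,0]]
[[15,2],[23,0],[41,5],[44,0]]
[[15,2],[23,0],[38,17],[40,0],[41,5],[44,0]]
[[15,2],[23,0],[38,17],[42,5],[44,0]]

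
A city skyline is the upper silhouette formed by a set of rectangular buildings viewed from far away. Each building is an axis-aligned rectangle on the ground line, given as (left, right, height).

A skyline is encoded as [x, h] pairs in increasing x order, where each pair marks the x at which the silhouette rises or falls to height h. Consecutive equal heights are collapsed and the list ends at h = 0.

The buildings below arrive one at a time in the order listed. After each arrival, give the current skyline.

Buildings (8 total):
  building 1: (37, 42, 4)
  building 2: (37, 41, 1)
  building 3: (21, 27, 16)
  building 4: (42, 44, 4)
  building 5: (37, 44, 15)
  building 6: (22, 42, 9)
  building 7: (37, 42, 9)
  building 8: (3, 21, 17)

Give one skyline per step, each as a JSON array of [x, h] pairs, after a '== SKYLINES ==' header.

== SKYLINES ==
[[37,4],[42,0]]
[[37,4],[42,0]]
[[21,16],[27,0],[37,4],[42,0]]
[[21,16],[27,0],[37,4],[44,0]]
[[21,16],[27,0],[37,15],[44,0]]
[[21,16],[27,9],[37,15],[44,0]]
[[21,16],[27,9],[37,15],[44,0]]
[[3,17],[21,16],[27,9],[37,15],[44,0]]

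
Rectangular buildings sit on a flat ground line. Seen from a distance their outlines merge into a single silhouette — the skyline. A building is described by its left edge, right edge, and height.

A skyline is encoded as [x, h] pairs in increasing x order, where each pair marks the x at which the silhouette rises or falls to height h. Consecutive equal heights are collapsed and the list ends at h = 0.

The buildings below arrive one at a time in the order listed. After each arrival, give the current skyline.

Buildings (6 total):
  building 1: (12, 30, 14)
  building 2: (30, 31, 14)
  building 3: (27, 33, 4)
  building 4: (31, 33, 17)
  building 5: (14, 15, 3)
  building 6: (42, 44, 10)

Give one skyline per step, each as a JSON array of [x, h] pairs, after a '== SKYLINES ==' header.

== SKYLINES ==
[[12,14],[30,0]]
[[12,14],[31,0]]
[[12,14],[31,4],[33,0]]
[[12,14],[31,17],[33,0]]
[[12,14],[31,17],[33,0]]
[[12,14],[31,17],[33,0],[42,10],[44,0]]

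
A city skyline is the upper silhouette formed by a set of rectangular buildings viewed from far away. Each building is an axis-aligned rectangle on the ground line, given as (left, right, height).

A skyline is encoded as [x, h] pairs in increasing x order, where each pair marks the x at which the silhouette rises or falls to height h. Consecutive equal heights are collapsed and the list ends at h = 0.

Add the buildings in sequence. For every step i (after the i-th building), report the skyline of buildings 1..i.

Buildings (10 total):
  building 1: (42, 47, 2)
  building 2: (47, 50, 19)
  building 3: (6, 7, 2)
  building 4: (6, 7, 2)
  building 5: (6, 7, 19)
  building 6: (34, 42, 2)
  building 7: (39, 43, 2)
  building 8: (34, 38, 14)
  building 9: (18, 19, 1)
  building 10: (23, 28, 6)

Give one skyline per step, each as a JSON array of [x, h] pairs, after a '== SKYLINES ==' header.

== SKYLINES ==
[[42,2],[47,0]]
[[42,2],[47,19],[50,0]]
[[6,2],[7,0],[42,2],[47,19],[50,0]]
[[6,2],[7,0],[42,2],[47,19],[50,0]]
[[6,19],[7,0],[42,2],[47,19],[50,0]]
[[6,19],[7,0],[34,2],[47,19],[50,0]]
[[6,19],[7,0],[34,2],[47,19],[50,0]]
[[6,19],[7,0],[34,14],[38,2],[47,19],[50,0]]
[[6,19],[7,0],[18,1],[19,0],[34,14],[38,2],[47,19],[50,0]]
[[6,19],[7,0],[18,1],[19,0],[23,6],[28,0],[34,14],[38,2],[47,19],[50,0]]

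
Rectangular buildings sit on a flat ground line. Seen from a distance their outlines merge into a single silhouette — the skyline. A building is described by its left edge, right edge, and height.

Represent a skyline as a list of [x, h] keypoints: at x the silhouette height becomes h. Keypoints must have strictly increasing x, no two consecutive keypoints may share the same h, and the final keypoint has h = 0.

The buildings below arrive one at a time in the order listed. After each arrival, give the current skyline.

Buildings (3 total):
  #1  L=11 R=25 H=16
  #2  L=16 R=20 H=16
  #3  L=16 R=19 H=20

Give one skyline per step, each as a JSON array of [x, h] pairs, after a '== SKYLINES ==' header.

== SKYLINES ==
[[11,16],[25,0]]
[[11,16],[25,0]]
[[11,16],[16,20],[19,16],[25,0]]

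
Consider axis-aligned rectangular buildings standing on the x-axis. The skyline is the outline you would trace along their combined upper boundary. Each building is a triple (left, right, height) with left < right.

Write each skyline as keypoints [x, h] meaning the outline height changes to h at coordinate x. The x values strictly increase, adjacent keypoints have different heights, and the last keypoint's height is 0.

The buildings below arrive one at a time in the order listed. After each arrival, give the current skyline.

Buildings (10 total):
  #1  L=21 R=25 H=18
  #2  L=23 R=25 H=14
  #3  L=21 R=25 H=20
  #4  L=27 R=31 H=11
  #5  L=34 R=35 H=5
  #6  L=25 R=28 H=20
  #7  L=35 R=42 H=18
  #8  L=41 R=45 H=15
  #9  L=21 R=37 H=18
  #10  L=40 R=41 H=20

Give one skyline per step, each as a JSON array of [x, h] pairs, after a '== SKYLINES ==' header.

== SKYLINES ==
[[21,18],[25,0]]
[[21,18],[25,0]]
[[21,20],[25,0]]
[[21,20],[25,0],[27,11],[31,0]]
[[21,20],[25,0],[27,11],[31,0],[34,5],[35,0]]
[[21,20],[28,11],[31,0],[34,5],[35,0]]
[[21,20],[28,11],[31,0],[34,5],[35,18],[42,0]]
[[21,20],[28,11],[31,0],[34,5],[35,18],[42,15],[45,0]]
[[21,20],[28,18],[42,15],[45,0]]
[[21,20],[28,18],[40,20],[41,18],[42,15],[45,0]]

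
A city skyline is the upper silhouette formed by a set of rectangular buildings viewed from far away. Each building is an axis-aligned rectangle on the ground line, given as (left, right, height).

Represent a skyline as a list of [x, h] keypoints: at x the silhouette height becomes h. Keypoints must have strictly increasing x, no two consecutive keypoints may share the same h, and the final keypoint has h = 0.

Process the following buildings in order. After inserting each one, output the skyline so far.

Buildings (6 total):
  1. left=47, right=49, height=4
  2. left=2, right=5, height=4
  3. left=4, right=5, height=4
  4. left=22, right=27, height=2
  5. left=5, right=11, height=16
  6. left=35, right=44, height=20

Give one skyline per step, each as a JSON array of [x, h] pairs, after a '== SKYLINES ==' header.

== SKYLINES ==
[[47,4],[49,0]]
[[2,4],[5,0],[47,4],[49,0]]
[[2,4],[5,0],[47,4],[49,0]]
[[2,4],[5,0],[22,2],[27,0],[47,4],[49,0]]
[[2,4],[5,16],[11,0],[22,2],[27,0],[47,4],[49,0]]
[[2,4],[5,16],[11,0],[22,2],[27,0],[35,20],[44,0],[47,4],[49,0]]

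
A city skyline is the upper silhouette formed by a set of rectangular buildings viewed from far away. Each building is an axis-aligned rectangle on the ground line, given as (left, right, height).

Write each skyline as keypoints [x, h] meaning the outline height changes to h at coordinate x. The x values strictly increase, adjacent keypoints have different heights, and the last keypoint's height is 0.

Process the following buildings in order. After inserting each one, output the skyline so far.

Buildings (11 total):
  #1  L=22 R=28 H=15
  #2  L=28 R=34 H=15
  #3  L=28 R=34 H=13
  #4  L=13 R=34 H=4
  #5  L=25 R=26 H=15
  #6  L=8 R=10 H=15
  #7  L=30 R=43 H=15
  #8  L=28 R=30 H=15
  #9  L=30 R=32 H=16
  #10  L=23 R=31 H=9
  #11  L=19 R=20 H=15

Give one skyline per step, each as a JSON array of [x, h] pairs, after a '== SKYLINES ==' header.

== SKYLINES ==
[[22,15],[28,0]]
[[22,15],[34,0]]
[[22,15],[34,0]]
[[13,4],[22,15],[34,0]]
[[13,4],[22,15],[34,0]]
[[8,15],[10,0],[13,4],[22,15],[34,0]]
[[8,15],[10,0],[13,4],[22,15],[43,0]]
[[8,15],[10,0],[13,4],[22,15],[43,0]]
[[8,15],[10,0],[13,4],[22,15],[30,16],[32,15],[43,0]]
[[8,15],[10,0],[13,4],[22,15],[30,16],[32,15],[43,0]]
[[8,15],[10,0],[13,4],[19,15],[20,4],[22,15],[30,16],[32,15],[43,0]]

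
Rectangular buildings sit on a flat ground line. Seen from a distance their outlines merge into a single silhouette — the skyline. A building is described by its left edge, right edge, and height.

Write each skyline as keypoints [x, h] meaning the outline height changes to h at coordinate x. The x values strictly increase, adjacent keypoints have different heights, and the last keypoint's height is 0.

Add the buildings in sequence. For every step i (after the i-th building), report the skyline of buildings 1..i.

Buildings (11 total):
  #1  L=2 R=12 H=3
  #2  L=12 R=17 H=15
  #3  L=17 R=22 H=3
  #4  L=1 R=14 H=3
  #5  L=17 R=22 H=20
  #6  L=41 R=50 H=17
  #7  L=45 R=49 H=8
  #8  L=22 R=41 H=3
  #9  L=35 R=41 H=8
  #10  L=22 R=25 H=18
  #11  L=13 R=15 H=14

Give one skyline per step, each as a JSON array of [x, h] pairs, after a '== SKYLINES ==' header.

== SKYLINES ==
[[2,3],[12,0]]
[[2,3],[12,15],[17,0]]
[[2,3],[12,15],[17,3],[22,0]]
[[1,3],[12,15],[17,3],[22,0]]
[[1,3],[12,15],[17,20],[22,0]]
[[1,3],[12,15],[17,20],[22,0],[41,17],[50,0]]
[[1,3],[12,15],[17,20],[22,0],[41,17],[50,0]]
[[1,3],[12,15],[17,20],[22,3],[41,17],[50,0]]
[[1,3],[12,15],[17,20],[22,3],[35,8],[41,17],[50,0]]
[[1,3],[12,15],[17,20],[22,18],[25,3],[35,8],[41,17],[50,0]]
[[1,3],[12,15],[17,20],[22,18],[25,3],[35,8],[41,17],[50,0]]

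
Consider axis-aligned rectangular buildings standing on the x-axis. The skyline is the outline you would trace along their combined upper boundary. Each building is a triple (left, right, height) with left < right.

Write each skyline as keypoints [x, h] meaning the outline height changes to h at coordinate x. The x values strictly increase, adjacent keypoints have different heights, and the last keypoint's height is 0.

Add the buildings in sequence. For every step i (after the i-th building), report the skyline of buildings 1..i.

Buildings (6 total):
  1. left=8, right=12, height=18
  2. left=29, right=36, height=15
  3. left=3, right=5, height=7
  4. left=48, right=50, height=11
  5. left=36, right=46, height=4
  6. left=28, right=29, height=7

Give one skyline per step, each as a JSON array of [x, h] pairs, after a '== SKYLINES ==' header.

== SKYLINES ==
[[8,18],[12,0]]
[[8,18],[12,0],[29,15],[36,0]]
[[3,7],[5,0],[8,18],[12,0],[29,15],[36,0]]
[[3,7],[5,0],[8,18],[12,0],[29,15],[36,0],[48,11],[50,0]]
[[3,7],[5,0],[8,18],[12,0],[29,15],[36,4],[46,0],[48,11],[50,0]]
[[3,7],[5,0],[8,18],[12,0],[28,7],[29,15],[36,4],[46,0],[48,11],[50,0]]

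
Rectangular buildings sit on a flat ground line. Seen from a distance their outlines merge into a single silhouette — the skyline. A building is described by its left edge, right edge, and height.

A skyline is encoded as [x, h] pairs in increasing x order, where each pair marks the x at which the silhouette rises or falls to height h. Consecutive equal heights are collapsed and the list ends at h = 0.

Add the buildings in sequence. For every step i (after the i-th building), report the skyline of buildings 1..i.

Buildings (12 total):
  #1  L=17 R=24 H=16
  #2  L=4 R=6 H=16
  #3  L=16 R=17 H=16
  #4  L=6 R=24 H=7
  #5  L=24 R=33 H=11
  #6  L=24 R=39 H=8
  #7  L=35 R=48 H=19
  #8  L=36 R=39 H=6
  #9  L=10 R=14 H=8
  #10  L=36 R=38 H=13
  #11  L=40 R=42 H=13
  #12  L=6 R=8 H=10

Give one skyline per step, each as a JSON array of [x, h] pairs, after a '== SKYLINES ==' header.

== SKYLINES ==
[[17,16],[24,0]]
[[4,16],[6,0],[17,16],[24,0]]
[[4,16],[6,0],[16,16],[24,0]]
[[4,16],[6,7],[16,16],[24,0]]
[[4,16],[6,7],[16,16],[24,11],[33,0]]
[[4,16],[6,7],[16,16],[24,11],[33,8],[39,0]]
[[4,16],[6,7],[16,16],[24,11],[33,8],[35,19],[48,0]]
[[4,16],[6,7],[16,16],[24,11],[33,8],[35,19],[48,0]]
[[4,16],[6,7],[10,8],[14,7],[16,16],[24,11],[33,8],[35,19],[48,0]]
[[4,16],[6,7],[10,8],[14,7],[16,16],[24,11],[33,8],[35,19],[48,0]]
[[4,16],[6,7],[10,8],[14,7],[16,16],[24,11],[33,8],[35,19],[48,0]]
[[4,16],[6,10],[8,7],[10,8],[14,7],[16,16],[24,11],[33,8],[35,19],[48,0]]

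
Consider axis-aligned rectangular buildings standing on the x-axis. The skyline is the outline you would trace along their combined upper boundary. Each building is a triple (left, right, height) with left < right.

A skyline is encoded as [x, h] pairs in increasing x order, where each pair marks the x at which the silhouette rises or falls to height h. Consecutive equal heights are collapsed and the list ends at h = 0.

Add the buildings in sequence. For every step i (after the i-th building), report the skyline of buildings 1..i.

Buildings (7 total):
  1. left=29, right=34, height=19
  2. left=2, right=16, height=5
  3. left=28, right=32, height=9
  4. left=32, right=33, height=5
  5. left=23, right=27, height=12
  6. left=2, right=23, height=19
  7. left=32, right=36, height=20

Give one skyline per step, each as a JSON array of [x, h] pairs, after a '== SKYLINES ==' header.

== SKYLINES ==
[[29,19],[34,0]]
[[2,5],[16,0],[29,19],[34,0]]
[[2,5],[16,0],[28,9],[29,19],[34,0]]
[[2,5],[16,0],[28,9],[29,19],[34,0]]
[[2,5],[16,0],[23,12],[27,0],[28,9],[29,19],[34,0]]
[[2,19],[23,12],[27,0],[28,9],[29,19],[34,0]]
[[2,19],[23,12],[27,0],[28,9],[29,19],[32,20],[36,0]]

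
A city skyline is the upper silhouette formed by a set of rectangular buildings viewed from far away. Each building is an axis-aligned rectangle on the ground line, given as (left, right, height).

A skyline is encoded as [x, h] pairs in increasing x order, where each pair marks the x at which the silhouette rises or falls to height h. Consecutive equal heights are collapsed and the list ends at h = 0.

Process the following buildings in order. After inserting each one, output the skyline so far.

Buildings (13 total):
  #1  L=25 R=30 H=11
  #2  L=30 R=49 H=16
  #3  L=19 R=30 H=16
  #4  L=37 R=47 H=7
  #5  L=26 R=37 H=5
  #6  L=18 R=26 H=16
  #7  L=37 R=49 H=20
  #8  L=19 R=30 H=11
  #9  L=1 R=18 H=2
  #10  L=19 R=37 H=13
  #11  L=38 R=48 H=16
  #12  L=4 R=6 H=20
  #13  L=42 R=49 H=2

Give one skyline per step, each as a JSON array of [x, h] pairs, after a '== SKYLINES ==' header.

== SKYLINES ==
[[25,11],[30,0]]
[[25,11],[30,16],[49,0]]
[[19,16],[49,0]]
[[19,16],[49,0]]
[[19,16],[49,0]]
[[18,16],[49,0]]
[[18,16],[37,20],[49,0]]
[[18,16],[37,20],[49,0]]
[[1,2],[18,16],[37,20],[49,0]]
[[1,2],[18,16],[37,20],[49,0]]
[[1,2],[18,16],[37,20],[49,0]]
[[1,2],[4,20],[6,2],[18,16],[37,20],[49,0]]
[[1,2],[4,20],[6,2],[18,16],[37,20],[49,0]]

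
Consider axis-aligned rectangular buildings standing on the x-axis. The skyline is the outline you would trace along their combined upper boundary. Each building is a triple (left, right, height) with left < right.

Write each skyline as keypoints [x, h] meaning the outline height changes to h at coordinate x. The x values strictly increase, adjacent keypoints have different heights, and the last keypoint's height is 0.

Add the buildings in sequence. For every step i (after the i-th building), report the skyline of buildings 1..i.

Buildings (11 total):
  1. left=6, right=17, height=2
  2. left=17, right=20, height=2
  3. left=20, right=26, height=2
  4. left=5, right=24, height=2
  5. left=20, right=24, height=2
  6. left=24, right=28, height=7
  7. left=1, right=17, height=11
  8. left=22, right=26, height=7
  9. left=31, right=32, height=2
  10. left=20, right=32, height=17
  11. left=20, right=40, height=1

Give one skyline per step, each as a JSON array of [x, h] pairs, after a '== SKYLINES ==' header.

== SKYLINES ==
[[6,2],[17,0]]
[[6,2],[20,0]]
[[6,2],[26,0]]
[[5,2],[26,0]]
[[5,2],[26,0]]
[[5,2],[24,7],[28,0]]
[[1,11],[17,2],[24,7],[28,0]]
[[1,11],[17,2],[22,7],[28,0]]
[[1,11],[17,2],[22,7],[28,0],[31,2],[32,0]]
[[1,11],[17,2],[20,17],[32,0]]
[[1,11],[17,2],[20,17],[32,1],[40,0]]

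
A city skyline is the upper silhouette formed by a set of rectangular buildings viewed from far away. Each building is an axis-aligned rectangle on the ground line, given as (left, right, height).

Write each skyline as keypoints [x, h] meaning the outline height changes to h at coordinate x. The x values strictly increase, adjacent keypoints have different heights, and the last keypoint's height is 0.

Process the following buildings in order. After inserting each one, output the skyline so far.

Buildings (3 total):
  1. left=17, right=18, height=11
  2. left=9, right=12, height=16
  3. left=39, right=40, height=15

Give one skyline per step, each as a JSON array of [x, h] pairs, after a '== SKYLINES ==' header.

== SKYLINES ==
[[17,11],[18,0]]
[[9,16],[12,0],[17,11],[18,0]]
[[9,16],[12,0],[17,11],[18,0],[39,15],[40,0]]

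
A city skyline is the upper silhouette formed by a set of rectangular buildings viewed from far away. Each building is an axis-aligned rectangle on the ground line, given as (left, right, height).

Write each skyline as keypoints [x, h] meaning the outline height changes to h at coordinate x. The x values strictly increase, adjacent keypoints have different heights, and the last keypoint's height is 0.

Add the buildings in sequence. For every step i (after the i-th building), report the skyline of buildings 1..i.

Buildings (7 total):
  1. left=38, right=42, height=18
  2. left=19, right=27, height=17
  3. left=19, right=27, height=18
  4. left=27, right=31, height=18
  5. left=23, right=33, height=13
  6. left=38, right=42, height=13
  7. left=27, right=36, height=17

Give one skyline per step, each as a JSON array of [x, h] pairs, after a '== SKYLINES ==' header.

== SKYLINES ==
[[38,18],[42,0]]
[[19,17],[27,0],[38,18],[42,0]]
[[19,18],[27,0],[38,18],[42,0]]
[[19,18],[31,0],[38,18],[42,0]]
[[19,18],[31,13],[33,0],[38,18],[42,0]]
[[19,18],[31,13],[33,0],[38,18],[42,0]]
[[19,18],[31,17],[36,0],[38,18],[42,0]]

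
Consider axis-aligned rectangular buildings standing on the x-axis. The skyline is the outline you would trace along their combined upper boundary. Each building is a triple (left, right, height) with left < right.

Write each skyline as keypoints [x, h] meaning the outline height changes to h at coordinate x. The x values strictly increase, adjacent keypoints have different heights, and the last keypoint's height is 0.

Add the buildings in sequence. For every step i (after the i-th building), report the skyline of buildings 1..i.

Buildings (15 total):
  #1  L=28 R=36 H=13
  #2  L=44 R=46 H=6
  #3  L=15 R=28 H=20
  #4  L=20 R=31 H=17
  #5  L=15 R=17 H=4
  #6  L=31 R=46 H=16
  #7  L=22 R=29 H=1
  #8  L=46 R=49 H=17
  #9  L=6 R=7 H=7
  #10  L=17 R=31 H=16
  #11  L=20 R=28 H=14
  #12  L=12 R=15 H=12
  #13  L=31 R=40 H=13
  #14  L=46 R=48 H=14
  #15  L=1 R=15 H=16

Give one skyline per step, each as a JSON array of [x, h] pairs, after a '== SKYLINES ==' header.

== SKYLINES ==
[[28,13],[36,0]]
[[28,13],[36,0],[44,6],[46,0]]
[[15,20],[28,13],[36,0],[44,6],[46,0]]
[[15,20],[28,17],[31,13],[36,0],[44,6],[46,0]]
[[15,20],[28,17],[31,13],[36,0],[44,6],[46,0]]
[[15,20],[28,17],[31,16],[46,0]]
[[15,20],[28,17],[31,16],[46,0]]
[[15,20],[28,17],[31,16],[46,17],[49,0]]
[[6,7],[7,0],[15,20],[28,17],[31,16],[46,17],[49,0]]
[[6,7],[7,0],[15,20],[28,17],[31,16],[46,17],[49,0]]
[[6,7],[7,0],[15,20],[28,17],[31,16],[46,17],[49,0]]
[[6,7],[7,0],[12,12],[15,20],[28,17],[31,16],[46,17],[49,0]]
[[6,7],[7,0],[12,12],[15,20],[28,17],[31,16],[46,17],[49,0]]
[[6,7],[7,0],[12,12],[15,20],[28,17],[31,16],[46,17],[49,0]]
[[1,16],[15,20],[28,17],[31,16],[46,17],[49,0]]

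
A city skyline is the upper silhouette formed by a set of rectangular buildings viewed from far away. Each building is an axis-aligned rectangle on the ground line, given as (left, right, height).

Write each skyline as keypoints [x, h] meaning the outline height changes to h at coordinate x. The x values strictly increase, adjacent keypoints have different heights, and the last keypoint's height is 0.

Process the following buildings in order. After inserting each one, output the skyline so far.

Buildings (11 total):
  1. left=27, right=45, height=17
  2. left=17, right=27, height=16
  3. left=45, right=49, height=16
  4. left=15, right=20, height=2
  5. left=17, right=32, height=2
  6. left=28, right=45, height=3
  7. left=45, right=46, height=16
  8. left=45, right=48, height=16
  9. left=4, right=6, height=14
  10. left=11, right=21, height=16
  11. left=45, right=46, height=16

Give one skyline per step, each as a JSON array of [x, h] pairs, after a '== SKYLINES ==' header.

== SKYLINES ==
[[27,17],[45,0]]
[[17,16],[27,17],[45,0]]
[[17,16],[27,17],[45,16],[49,0]]
[[15,2],[17,16],[27,17],[45,16],[49,0]]
[[15,2],[17,16],[27,17],[45,16],[49,0]]
[[15,2],[17,16],[27,17],[45,16],[49,0]]
[[15,2],[17,16],[27,17],[45,16],[49,0]]
[[15,2],[17,16],[27,17],[45,16],[49,0]]
[[4,14],[6,0],[15,2],[17,16],[27,17],[45,16],[49,0]]
[[4,14],[6,0],[11,16],[27,17],[45,16],[49,0]]
[[4,14],[6,0],[11,16],[27,17],[45,16],[49,0]]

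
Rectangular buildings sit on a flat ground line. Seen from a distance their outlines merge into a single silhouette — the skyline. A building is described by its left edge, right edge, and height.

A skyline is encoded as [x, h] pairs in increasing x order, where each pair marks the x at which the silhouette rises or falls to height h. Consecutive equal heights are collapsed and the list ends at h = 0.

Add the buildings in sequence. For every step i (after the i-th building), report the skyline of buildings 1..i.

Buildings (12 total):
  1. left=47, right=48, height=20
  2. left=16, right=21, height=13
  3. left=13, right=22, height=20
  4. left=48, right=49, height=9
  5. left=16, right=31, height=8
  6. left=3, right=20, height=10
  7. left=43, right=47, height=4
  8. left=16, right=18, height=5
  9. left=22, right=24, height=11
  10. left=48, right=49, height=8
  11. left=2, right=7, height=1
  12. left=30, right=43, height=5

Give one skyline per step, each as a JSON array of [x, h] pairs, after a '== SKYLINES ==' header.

== SKYLINES ==
[[47,20],[48,0]]
[[16,13],[21,0],[47,20],[48,0]]
[[13,20],[22,0],[47,20],[48,0]]
[[13,20],[22,0],[47,20],[48,9],[49,0]]
[[13,20],[22,8],[31,0],[47,20],[48,9],[49,0]]
[[3,10],[13,20],[22,8],[31,0],[47,20],[48,9],[49,0]]
[[3,10],[13,20],[22,8],[31,0],[43,4],[47,20],[48,9],[49,0]]
[[3,10],[13,20],[22,8],[31,0],[43,4],[47,20],[48,9],[49,0]]
[[3,10],[13,20],[22,11],[24,8],[31,0],[43,4],[47,20],[48,9],[49,0]]
[[3,10],[13,20],[22,11],[24,8],[31,0],[43,4],[47,20],[48,9],[49,0]]
[[2,1],[3,10],[13,20],[22,11],[24,8],[31,0],[43,4],[47,20],[48,9],[49,0]]
[[2,1],[3,10],[13,20],[22,11],[24,8],[31,5],[43,4],[47,20],[48,9],[49,0]]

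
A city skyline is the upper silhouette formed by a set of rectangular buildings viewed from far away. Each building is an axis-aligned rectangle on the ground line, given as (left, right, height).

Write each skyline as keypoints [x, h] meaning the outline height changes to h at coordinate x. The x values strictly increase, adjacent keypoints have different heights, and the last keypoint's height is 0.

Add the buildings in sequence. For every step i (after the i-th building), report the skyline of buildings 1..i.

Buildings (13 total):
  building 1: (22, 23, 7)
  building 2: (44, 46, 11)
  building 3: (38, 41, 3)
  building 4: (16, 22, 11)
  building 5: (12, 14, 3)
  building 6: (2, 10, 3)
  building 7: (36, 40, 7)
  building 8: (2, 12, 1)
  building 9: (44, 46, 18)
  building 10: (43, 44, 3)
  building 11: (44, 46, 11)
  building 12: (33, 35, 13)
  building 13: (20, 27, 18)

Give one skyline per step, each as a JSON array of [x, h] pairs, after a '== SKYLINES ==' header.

== SKYLINES ==
[[22,7],[23,0]]
[[22,7],[23,0],[44,11],[46,0]]
[[22,7],[23,0],[38,3],[41,0],[44,11],[46,0]]
[[16,11],[22,7],[23,0],[38,3],[41,0],[44,11],[46,0]]
[[12,3],[14,0],[16,11],[22,7],[23,0],[38,3],[41,0],[44,11],[46,0]]
[[2,3],[10,0],[12,3],[14,0],[16,11],[22,7],[23,0],[38,3],[41,0],[44,11],[46,0]]
[[2,3],[10,0],[12,3],[14,0],[16,11],[22,7],[23,0],[36,7],[40,3],[41,0],[44,11],[46,0]]
[[2,3],[10,1],[12,3],[14,0],[16,11],[22,7],[23,0],[36,7],[40,3],[41,0],[44,11],[46,0]]
[[2,3],[10,1],[12,3],[14,0],[16,11],[22,7],[23,0],[36,7],[40,3],[41,0],[44,18],[46,0]]
[[2,3],[10,1],[12,3],[14,0],[16,11],[22,7],[23,0],[36,7],[40,3],[41,0],[43,3],[44,18],[46,0]]
[[2,3],[10,1],[12,3],[14,0],[16,11],[22,7],[23,0],[36,7],[40,3],[41,0],[43,3],[44,18],[46,0]]
[[2,3],[10,1],[12,3],[14,0],[16,11],[22,7],[23,0],[33,13],[35,0],[36,7],[40,3],[41,0],[43,3],[44,18],[46,0]]
[[2,3],[10,1],[12,3],[14,0],[16,11],[20,18],[27,0],[33,13],[35,0],[36,7],[40,3],[41,0],[43,3],[44,18],[46,0]]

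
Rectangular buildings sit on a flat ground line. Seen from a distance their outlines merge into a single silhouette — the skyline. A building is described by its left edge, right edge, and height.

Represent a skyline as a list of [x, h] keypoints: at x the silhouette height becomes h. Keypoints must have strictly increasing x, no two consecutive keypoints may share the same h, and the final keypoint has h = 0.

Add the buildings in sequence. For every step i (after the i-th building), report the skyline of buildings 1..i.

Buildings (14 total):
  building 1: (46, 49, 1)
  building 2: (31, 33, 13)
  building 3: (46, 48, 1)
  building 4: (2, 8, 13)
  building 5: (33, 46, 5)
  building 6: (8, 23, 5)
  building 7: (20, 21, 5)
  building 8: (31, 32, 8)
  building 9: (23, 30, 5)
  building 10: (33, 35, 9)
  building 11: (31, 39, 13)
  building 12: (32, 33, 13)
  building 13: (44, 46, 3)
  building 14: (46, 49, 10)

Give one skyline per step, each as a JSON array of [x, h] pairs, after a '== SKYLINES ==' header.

== SKYLINES ==
[[46,1],[49,0]]
[[31,13],[33,0],[46,1],[49,0]]
[[31,13],[33,0],[46,1],[49,0]]
[[2,13],[8,0],[31,13],[33,0],[46,1],[49,0]]
[[2,13],[8,0],[31,13],[33,5],[46,1],[49,0]]
[[2,13],[8,5],[23,0],[31,13],[33,5],[46,1],[49,0]]
[[2,13],[8,5],[23,0],[31,13],[33,5],[46,1],[49,0]]
[[2,13],[8,5],[23,0],[31,13],[33,5],[46,1],[49,0]]
[[2,13],[8,5],[30,0],[31,13],[33,5],[46,1],[49,0]]
[[2,13],[8,5],[30,0],[31,13],[33,9],[35,5],[46,1],[49,0]]
[[2,13],[8,5],[30,0],[31,13],[39,5],[46,1],[49,0]]
[[2,13],[8,5],[30,0],[31,13],[39,5],[46,1],[49,0]]
[[2,13],[8,5],[30,0],[31,13],[39,5],[46,1],[49,0]]
[[2,13],[8,5],[30,0],[31,13],[39,5],[46,10],[49,0]]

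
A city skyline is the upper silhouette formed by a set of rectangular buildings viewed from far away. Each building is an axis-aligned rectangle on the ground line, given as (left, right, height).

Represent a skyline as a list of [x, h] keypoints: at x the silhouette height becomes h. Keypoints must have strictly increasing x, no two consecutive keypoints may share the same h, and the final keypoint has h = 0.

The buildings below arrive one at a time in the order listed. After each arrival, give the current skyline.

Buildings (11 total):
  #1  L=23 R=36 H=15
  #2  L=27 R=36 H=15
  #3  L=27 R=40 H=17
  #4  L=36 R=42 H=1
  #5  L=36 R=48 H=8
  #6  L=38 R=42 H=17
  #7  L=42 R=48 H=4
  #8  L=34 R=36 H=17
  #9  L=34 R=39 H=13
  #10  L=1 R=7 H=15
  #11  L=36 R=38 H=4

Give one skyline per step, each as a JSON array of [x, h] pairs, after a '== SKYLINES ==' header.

== SKYLINES ==
[[23,15],[36,0]]
[[23,15],[36,0]]
[[23,15],[27,17],[40,0]]
[[23,15],[27,17],[40,1],[42,0]]
[[23,15],[27,17],[40,8],[48,0]]
[[23,15],[27,17],[42,8],[48,0]]
[[23,15],[27,17],[42,8],[48,0]]
[[23,15],[27,17],[42,8],[48,0]]
[[23,15],[27,17],[42,8],[48,0]]
[[1,15],[7,0],[23,15],[27,17],[42,8],[48,0]]
[[1,15],[7,0],[23,15],[27,17],[42,8],[48,0]]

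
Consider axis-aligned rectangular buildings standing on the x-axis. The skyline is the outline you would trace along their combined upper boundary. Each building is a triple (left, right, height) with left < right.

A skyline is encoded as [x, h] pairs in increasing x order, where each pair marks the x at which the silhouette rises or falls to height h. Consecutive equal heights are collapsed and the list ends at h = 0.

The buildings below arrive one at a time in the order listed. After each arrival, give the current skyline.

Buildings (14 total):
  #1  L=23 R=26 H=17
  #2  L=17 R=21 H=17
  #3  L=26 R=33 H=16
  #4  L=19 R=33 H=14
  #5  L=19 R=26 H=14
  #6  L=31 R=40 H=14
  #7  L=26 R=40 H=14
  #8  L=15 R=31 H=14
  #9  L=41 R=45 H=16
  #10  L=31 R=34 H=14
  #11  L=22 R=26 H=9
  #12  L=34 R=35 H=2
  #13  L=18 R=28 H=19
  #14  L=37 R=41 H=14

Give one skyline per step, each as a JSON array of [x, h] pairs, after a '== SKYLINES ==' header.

== SKYLINES ==
[[23,17],[26,0]]
[[17,17],[21,0],[23,17],[26,0]]
[[17,17],[21,0],[23,17],[26,16],[33,0]]
[[17,17],[21,14],[23,17],[26,16],[33,0]]
[[17,17],[21,14],[23,17],[26,16],[33,0]]
[[17,17],[21,14],[23,17],[26,16],[33,14],[40,0]]
[[17,17],[21,14],[23,17],[26,16],[33,14],[40,0]]
[[15,14],[17,17],[21,14],[23,17],[26,16],[33,14],[40,0]]
[[15,14],[17,17],[21,14],[23,17],[26,16],[33,14],[40,0],[41,16],[45,0]]
[[15,14],[17,17],[21,14],[23,17],[26,16],[33,14],[40,0],[41,16],[45,0]]
[[15,14],[17,17],[21,14],[23,17],[26,16],[33,14],[40,0],[41,16],[45,0]]
[[15,14],[17,17],[21,14],[23,17],[26,16],[33,14],[40,0],[41,16],[45,0]]
[[15,14],[17,17],[18,19],[28,16],[33,14],[40,0],[41,16],[45,0]]
[[15,14],[17,17],[18,19],[28,16],[33,14],[41,16],[45,0]]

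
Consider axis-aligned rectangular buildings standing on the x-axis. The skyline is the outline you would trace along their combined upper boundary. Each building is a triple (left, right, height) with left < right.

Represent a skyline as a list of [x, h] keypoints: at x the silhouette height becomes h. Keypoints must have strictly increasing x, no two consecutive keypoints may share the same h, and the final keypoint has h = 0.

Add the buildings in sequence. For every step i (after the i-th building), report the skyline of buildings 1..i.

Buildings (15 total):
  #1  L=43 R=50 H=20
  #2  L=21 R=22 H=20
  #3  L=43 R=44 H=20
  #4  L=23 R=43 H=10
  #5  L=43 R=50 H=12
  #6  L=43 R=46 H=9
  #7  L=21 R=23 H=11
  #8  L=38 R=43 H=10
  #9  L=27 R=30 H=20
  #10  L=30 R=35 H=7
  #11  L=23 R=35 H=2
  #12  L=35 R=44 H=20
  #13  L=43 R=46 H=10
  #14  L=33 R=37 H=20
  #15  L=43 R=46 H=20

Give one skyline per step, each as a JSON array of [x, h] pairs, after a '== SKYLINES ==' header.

== SKYLINES ==
[[43,20],[50,0]]
[[21,20],[22,0],[43,20],[50,0]]
[[21,20],[22,0],[43,20],[50,0]]
[[21,20],[22,0],[23,10],[43,20],[50,0]]
[[21,20],[22,0],[23,10],[43,20],[50,0]]
[[21,20],[22,0],[23,10],[43,20],[50,0]]
[[21,20],[22,11],[23,10],[43,20],[50,0]]
[[21,20],[22,11],[23,10],[43,20],[50,0]]
[[21,20],[22,11],[23,10],[27,20],[30,10],[43,20],[50,0]]
[[21,20],[22,11],[23,10],[27,20],[30,10],[43,20],[50,0]]
[[21,20],[22,11],[23,10],[27,20],[30,10],[43,20],[50,0]]
[[21,20],[22,11],[23,10],[27,20],[30,10],[35,20],[50,0]]
[[21,20],[22,11],[23,10],[27,20],[30,10],[35,20],[50,0]]
[[21,20],[22,11],[23,10],[27,20],[30,10],[33,20],[50,0]]
[[21,20],[22,11],[23,10],[27,20],[30,10],[33,20],[50,0]]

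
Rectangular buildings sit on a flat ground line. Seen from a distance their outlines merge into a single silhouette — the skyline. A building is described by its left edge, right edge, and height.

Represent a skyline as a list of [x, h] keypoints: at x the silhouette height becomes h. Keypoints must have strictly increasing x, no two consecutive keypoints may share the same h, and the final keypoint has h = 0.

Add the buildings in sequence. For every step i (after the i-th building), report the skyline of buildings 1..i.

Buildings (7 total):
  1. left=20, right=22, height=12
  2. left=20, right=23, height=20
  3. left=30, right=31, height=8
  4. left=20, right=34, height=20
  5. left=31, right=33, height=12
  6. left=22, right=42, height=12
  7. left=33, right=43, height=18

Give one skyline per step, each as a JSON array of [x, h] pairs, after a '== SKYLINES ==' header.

== SKYLINES ==
[[20,12],[22,0]]
[[20,20],[23,0]]
[[20,20],[23,0],[30,8],[31,0]]
[[20,20],[34,0]]
[[20,20],[34,0]]
[[20,20],[34,12],[42,0]]
[[20,20],[34,18],[43,0]]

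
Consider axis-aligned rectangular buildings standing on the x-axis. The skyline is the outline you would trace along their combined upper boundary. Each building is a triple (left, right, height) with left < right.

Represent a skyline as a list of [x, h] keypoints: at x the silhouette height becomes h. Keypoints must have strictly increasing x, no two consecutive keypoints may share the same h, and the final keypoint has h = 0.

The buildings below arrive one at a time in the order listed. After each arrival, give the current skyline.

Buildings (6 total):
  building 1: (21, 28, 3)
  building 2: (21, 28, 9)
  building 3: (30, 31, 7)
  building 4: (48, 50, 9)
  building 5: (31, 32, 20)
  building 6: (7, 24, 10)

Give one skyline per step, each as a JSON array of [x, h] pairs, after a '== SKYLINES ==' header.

== SKYLINES ==
[[21,3],[28,0]]
[[21,9],[28,0]]
[[21,9],[28,0],[30,7],[31,0]]
[[21,9],[28,0],[30,7],[31,0],[48,9],[50,0]]
[[21,9],[28,0],[30,7],[31,20],[32,0],[48,9],[50,0]]
[[7,10],[24,9],[28,0],[30,7],[31,20],[32,0],[48,9],[50,0]]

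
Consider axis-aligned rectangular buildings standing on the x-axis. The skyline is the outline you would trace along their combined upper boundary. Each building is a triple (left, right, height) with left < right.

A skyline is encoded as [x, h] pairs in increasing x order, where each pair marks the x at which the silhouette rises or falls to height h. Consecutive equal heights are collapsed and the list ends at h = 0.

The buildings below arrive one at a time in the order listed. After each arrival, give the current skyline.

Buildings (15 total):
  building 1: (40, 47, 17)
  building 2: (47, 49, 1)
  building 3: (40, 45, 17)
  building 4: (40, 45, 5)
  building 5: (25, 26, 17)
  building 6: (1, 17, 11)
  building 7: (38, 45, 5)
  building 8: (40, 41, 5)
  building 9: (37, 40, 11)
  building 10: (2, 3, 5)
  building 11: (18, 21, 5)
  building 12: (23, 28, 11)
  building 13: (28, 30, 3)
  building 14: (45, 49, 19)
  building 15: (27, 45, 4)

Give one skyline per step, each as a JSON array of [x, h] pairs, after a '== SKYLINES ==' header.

== SKYLINES ==
[[40,17],[47,0]]
[[40,17],[47,1],[49,0]]
[[40,17],[47,1],[49,0]]
[[40,17],[47,1],[49,0]]
[[25,17],[26,0],[40,17],[47,1],[49,0]]
[[1,11],[17,0],[25,17],[26,0],[40,17],[47,1],[49,0]]
[[1,11],[17,0],[25,17],[26,0],[38,5],[40,17],[47,1],[49,0]]
[[1,11],[17,0],[25,17],[26,0],[38,5],[40,17],[47,1],[49,0]]
[[1,11],[17,0],[25,17],[26,0],[37,11],[40,17],[47,1],[49,0]]
[[1,11],[17,0],[25,17],[26,0],[37,11],[40,17],[47,1],[49,0]]
[[1,11],[17,0],[18,5],[21,0],[25,17],[26,0],[37,11],[40,17],[47,1],[49,0]]
[[1,11],[17,0],[18,5],[21,0],[23,11],[25,17],[26,11],[28,0],[37,11],[40,17],[47,1],[49,0]]
[[1,11],[17,0],[18,5],[21,0],[23,11],[25,17],[26,11],[28,3],[30,0],[37,11],[40,17],[47,1],[49,0]]
[[1,11],[17,0],[18,5],[21,0],[23,11],[25,17],[26,11],[28,3],[30,0],[37,11],[40,17],[45,19],[49,0]]
[[1,11],[17,0],[18,5],[21,0],[23,11],[25,17],[26,11],[28,4],[37,11],[40,17],[45,19],[49,0]]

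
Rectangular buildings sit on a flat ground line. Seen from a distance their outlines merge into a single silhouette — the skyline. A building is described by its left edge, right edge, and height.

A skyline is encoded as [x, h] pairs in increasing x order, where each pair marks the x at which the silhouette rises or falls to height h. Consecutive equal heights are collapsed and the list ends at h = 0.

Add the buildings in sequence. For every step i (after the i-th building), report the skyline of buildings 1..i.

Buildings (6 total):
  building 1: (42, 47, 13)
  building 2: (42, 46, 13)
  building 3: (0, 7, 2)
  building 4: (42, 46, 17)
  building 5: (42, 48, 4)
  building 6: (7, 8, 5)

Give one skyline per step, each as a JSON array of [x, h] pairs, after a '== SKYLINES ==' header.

== SKYLINES ==
[[42,13],[47,0]]
[[42,13],[47,0]]
[[0,2],[7,0],[42,13],[47,0]]
[[0,2],[7,0],[42,17],[46,13],[47,0]]
[[0,2],[7,0],[42,17],[46,13],[47,4],[48,0]]
[[0,2],[7,5],[8,0],[42,17],[46,13],[47,4],[48,0]]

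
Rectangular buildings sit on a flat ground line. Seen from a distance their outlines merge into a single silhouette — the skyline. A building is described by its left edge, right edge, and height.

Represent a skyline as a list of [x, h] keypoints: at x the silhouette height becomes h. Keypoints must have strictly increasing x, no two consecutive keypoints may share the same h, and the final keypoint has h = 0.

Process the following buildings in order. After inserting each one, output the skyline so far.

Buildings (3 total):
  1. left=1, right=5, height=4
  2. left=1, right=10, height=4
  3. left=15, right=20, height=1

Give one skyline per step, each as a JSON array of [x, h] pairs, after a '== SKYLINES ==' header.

== SKYLINES ==
[[1,4],[5,0]]
[[1,4],[10,0]]
[[1,4],[10,0],[15,1],[20,0]]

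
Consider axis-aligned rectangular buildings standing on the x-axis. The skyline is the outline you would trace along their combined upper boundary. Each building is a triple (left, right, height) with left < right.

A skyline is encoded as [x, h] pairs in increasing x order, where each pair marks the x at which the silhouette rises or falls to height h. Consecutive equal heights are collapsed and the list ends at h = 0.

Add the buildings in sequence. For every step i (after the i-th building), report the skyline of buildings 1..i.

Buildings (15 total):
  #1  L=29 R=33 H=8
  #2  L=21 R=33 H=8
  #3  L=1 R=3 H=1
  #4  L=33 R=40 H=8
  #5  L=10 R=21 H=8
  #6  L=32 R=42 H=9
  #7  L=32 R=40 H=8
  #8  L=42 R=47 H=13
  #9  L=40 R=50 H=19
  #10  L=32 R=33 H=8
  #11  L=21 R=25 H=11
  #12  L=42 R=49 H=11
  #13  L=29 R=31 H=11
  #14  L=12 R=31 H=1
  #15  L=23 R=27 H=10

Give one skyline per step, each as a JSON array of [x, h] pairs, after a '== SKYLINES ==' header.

== SKYLINES ==
[[29,8],[33,0]]
[[21,8],[33,0]]
[[1,1],[3,0],[21,8],[33,0]]
[[1,1],[3,0],[21,8],[40,0]]
[[1,1],[3,0],[10,8],[40,0]]
[[1,1],[3,0],[10,8],[32,9],[42,0]]
[[1,1],[3,0],[10,8],[32,9],[42,0]]
[[1,1],[3,0],[10,8],[32,9],[42,13],[47,0]]
[[1,1],[3,0],[10,8],[32,9],[40,19],[50,0]]
[[1,1],[3,0],[10,8],[32,9],[40,19],[50,0]]
[[1,1],[3,0],[10,8],[21,11],[25,8],[32,9],[40,19],[50,0]]
[[1,1],[3,0],[10,8],[21,11],[25,8],[32,9],[40,19],[50,0]]
[[1,1],[3,0],[10,8],[21,11],[25,8],[29,11],[31,8],[32,9],[40,19],[50,0]]
[[1,1],[3,0],[10,8],[21,11],[25,8],[29,11],[31,8],[32,9],[40,19],[50,0]]
[[1,1],[3,0],[10,8],[21,11],[25,10],[27,8],[29,11],[31,8],[32,9],[40,19],[50,0]]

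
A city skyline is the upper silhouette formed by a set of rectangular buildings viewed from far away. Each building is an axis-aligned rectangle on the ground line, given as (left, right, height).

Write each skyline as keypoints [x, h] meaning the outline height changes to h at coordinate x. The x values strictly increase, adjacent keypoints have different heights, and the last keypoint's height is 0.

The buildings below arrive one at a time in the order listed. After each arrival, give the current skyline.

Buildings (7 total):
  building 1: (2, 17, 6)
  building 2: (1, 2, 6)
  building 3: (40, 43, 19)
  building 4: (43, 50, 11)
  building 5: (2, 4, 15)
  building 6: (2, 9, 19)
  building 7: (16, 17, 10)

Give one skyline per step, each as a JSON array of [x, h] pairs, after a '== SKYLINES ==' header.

== SKYLINES ==
[[2,6],[17,0]]
[[1,6],[17,0]]
[[1,6],[17,0],[40,19],[43,0]]
[[1,6],[17,0],[40,19],[43,11],[50,0]]
[[1,6],[2,15],[4,6],[17,0],[40,19],[43,11],[50,0]]
[[1,6],[2,19],[9,6],[17,0],[40,19],[43,11],[50,0]]
[[1,6],[2,19],[9,6],[16,10],[17,0],[40,19],[43,11],[50,0]]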